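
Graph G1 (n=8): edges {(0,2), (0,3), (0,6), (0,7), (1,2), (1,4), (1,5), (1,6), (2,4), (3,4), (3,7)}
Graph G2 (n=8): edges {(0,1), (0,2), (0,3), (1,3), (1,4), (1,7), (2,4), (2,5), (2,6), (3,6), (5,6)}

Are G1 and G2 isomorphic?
Yes, isomorphic

The graphs are isomorphic.
One valid mapping φ: V(G1) → V(G2): 0→2, 1→1, 2→0, 3→6, 4→3, 5→7, 6→4, 7→5

Verify φ preserves adjacency — for each edge of G1, its image is an edge of G2:
  (0,2) → (φ(0),φ(2)) = (0,2) ∈ E(G2) ✓
  (0,3) → (φ(0),φ(3)) = (2,6) ∈ E(G2) ✓
  (0,6) → (φ(0),φ(6)) = (2,4) ∈ E(G2) ✓
  (0,7) → (φ(0),φ(7)) = (2,5) ∈ E(G2) ✓
  (1,2) → (φ(1),φ(2)) = (0,1) ∈ E(G2) ✓
  (1,4) → (φ(1),φ(4)) = (1,3) ∈ E(G2) ✓
  (1,5) → (φ(1),φ(5)) = (1,7) ∈ E(G2) ✓
  (1,6) → (φ(1),φ(6)) = (1,4) ∈ E(G2) ✓
  (2,4) → (φ(2),φ(4)) = (0,3) ∈ E(G2) ✓
  (3,4) → (φ(3),φ(4)) = (3,6) ∈ E(G2) ✓
  (3,7) → (φ(3),φ(7)) = (5,6) ∈ E(G2) ✓
All 11 edges of G1 map to edges of G2, and |E(G1)| = |E(G2)| = 11, so φ is a bijection on edges as well as vertices. Hence G1 ≅ G2.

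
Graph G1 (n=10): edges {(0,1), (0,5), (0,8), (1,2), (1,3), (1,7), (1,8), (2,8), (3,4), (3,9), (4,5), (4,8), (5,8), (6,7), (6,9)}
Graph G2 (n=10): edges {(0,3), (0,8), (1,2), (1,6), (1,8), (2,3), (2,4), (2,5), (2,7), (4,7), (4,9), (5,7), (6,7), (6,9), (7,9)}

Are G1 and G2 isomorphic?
Yes, isomorphic

The graphs are isomorphic.
One valid mapping φ: V(G1) → V(G2): 0→4, 1→2, 2→5, 3→1, 4→6, 5→9, 6→0, 7→3, 8→7, 9→8

Verify φ preserves adjacency — for each edge of G1, its image is an edge of G2:
  (0,1) → (φ(0),φ(1)) = (2,4) ∈ E(G2) ✓
  (0,5) → (φ(0),φ(5)) = (4,9) ∈ E(G2) ✓
  (0,8) → (φ(0),φ(8)) = (4,7) ∈ E(G2) ✓
  (1,2) → (φ(1),φ(2)) = (2,5) ∈ E(G2) ✓
  (1,3) → (φ(1),φ(3)) = (1,2) ∈ E(G2) ✓
  (1,7) → (φ(1),φ(7)) = (2,3) ∈ E(G2) ✓
  (1,8) → (φ(1),φ(8)) = (2,7) ∈ E(G2) ✓
  (2,8) → (φ(2),φ(8)) = (5,7) ∈ E(G2) ✓
  (3,4) → (φ(3),φ(4)) = (1,6) ∈ E(G2) ✓
  (3,9) → (φ(3),φ(9)) = (1,8) ∈ E(G2) ✓
  (4,5) → (φ(4),φ(5)) = (6,9) ∈ E(G2) ✓
  (4,8) → (φ(4),φ(8)) = (6,7) ∈ E(G2) ✓
  (5,8) → (φ(5),φ(8)) = (7,9) ∈ E(G2) ✓
  (6,7) → (φ(6),φ(7)) = (0,3) ∈ E(G2) ✓
  (6,9) → (φ(6),φ(9)) = (0,8) ∈ E(G2) ✓
All 15 edges of G1 map to edges of G2, and |E(G1)| = |E(G2)| = 15, so φ is a bijection on edges as well as vertices. Hence G1 ≅ G2.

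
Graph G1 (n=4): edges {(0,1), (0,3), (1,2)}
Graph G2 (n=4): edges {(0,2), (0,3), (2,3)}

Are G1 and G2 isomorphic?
No, not isomorphic

The graphs are NOT isomorphic.

Counting triangles (3-cliques): G1 has 0, G2 has 1.
Triangle count is an isomorphism invariant, so differing triangle counts rule out isomorphism.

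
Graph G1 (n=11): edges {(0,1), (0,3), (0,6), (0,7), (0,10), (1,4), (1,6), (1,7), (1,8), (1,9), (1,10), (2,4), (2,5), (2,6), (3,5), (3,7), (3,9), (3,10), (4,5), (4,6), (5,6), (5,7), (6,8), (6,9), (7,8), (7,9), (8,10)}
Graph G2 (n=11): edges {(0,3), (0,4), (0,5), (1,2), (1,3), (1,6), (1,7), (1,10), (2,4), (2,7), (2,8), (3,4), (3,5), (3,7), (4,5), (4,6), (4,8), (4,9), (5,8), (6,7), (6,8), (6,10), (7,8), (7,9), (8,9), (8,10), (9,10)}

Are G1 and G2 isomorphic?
Yes, isomorphic

The graphs are isomorphic.
One valid mapping φ: V(G1) → V(G2): 0→6, 1→8, 2→0, 3→1, 4→5, 5→3, 6→4, 7→7, 8→9, 9→2, 10→10

Verify φ preserves adjacency — for each edge of G1, its image is an edge of G2:
  (0,1) → (φ(0),φ(1)) = (6,8) ∈ E(G2) ✓
  (0,3) → (φ(0),φ(3)) = (1,6) ∈ E(G2) ✓
  (0,6) → (φ(0),φ(6)) = (4,6) ∈ E(G2) ✓
  (0,7) → (φ(0),φ(7)) = (6,7) ∈ E(G2) ✓
  (0,10) → (φ(0),φ(10)) = (6,10) ∈ E(G2) ✓
  (1,4) → (φ(1),φ(4)) = (5,8) ∈ E(G2) ✓
  (1,6) → (φ(1),φ(6)) = (4,8) ∈ E(G2) ✓
  (1,7) → (φ(1),φ(7)) = (7,8) ∈ E(G2) ✓
  (1,8) → (φ(1),φ(8)) = (8,9) ∈ E(G2) ✓
  (1,9) → (φ(1),φ(9)) = (2,8) ∈ E(G2) ✓
  (1,10) → (φ(1),φ(10)) = (8,10) ∈ E(G2) ✓
  (2,4) → (φ(2),φ(4)) = (0,5) ∈ E(G2) ✓
  (2,5) → (φ(2),φ(5)) = (0,3) ∈ E(G2) ✓
  (2,6) → (φ(2),φ(6)) = (0,4) ∈ E(G2) ✓
  (3,5) → (φ(3),φ(5)) = (1,3) ∈ E(G2) ✓
  (3,7) → (φ(3),φ(7)) = (1,7) ∈ E(G2) ✓
  (3,9) → (φ(3),φ(9)) = (1,2) ∈ E(G2) ✓
  (3,10) → (φ(3),φ(10)) = (1,10) ∈ E(G2) ✓
  (4,5) → (φ(4),φ(5)) = (3,5) ∈ E(G2) ✓
  (4,6) → (φ(4),φ(6)) = (4,5) ∈ E(G2) ✓
  (5,6) → (φ(5),φ(6)) = (3,4) ∈ E(G2) ✓
  (5,7) → (φ(5),φ(7)) = (3,7) ∈ E(G2) ✓
  (6,8) → (φ(6),φ(8)) = (4,9) ∈ E(G2) ✓
  (6,9) → (φ(6),φ(9)) = (2,4) ∈ E(G2) ✓
  (7,8) → (φ(7),φ(8)) = (7,9) ∈ E(G2) ✓
  (7,9) → (φ(7),φ(9)) = (2,7) ∈ E(G2) ✓
  (8,10) → (φ(8),φ(10)) = (9,10) ∈ E(G2) ✓
All 27 edges of G1 map to edges of G2, and |E(G1)| = |E(G2)| = 27, so φ is a bijection on edges as well as vertices. Hence G1 ≅ G2.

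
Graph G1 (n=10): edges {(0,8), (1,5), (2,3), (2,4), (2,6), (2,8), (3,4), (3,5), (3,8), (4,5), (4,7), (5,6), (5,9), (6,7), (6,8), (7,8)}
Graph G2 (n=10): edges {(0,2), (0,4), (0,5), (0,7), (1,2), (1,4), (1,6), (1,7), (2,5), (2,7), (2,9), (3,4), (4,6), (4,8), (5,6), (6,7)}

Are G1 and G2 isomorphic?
Yes, isomorphic

The graphs are isomorphic.
One valid mapping φ: V(G1) → V(G2): 0→9, 1→3, 2→7, 3→1, 4→6, 5→4, 6→0, 7→5, 8→2, 9→8

Verify φ preserves adjacency — for each edge of G1, its image is an edge of G2:
  (0,8) → (φ(0),φ(8)) = (2,9) ∈ E(G2) ✓
  (1,5) → (φ(1),φ(5)) = (3,4) ∈ E(G2) ✓
  (2,3) → (φ(2),φ(3)) = (1,7) ∈ E(G2) ✓
  (2,4) → (φ(2),φ(4)) = (6,7) ∈ E(G2) ✓
  (2,6) → (φ(2),φ(6)) = (0,7) ∈ E(G2) ✓
  (2,8) → (φ(2),φ(8)) = (2,7) ∈ E(G2) ✓
  (3,4) → (φ(3),φ(4)) = (1,6) ∈ E(G2) ✓
  (3,5) → (φ(3),φ(5)) = (1,4) ∈ E(G2) ✓
  (3,8) → (φ(3),φ(8)) = (1,2) ∈ E(G2) ✓
  (4,5) → (φ(4),φ(5)) = (4,6) ∈ E(G2) ✓
  (4,7) → (φ(4),φ(7)) = (5,6) ∈ E(G2) ✓
  (5,6) → (φ(5),φ(6)) = (0,4) ∈ E(G2) ✓
  (5,9) → (φ(5),φ(9)) = (4,8) ∈ E(G2) ✓
  (6,7) → (φ(6),φ(7)) = (0,5) ∈ E(G2) ✓
  (6,8) → (φ(6),φ(8)) = (0,2) ∈ E(G2) ✓
  (7,8) → (φ(7),φ(8)) = (2,5) ∈ E(G2) ✓
All 16 edges of G1 map to edges of G2, and |E(G1)| = |E(G2)| = 16, so φ is a bijection on edges as well as vertices. Hence G1 ≅ G2.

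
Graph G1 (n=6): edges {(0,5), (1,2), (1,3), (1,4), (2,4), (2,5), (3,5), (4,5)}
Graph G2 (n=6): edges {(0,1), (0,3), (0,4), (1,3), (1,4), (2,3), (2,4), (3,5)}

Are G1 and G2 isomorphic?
Yes, isomorphic

The graphs are isomorphic.
One valid mapping φ: V(G1) → V(G2): 0→5, 1→4, 2→0, 3→2, 4→1, 5→3

Verify φ preserves adjacency — for each edge of G1, its image is an edge of G2:
  (0,5) → (φ(0),φ(5)) = (3,5) ∈ E(G2) ✓
  (1,2) → (φ(1),φ(2)) = (0,4) ∈ E(G2) ✓
  (1,3) → (φ(1),φ(3)) = (2,4) ∈ E(G2) ✓
  (1,4) → (φ(1),φ(4)) = (1,4) ∈ E(G2) ✓
  (2,4) → (φ(2),φ(4)) = (0,1) ∈ E(G2) ✓
  (2,5) → (φ(2),φ(5)) = (0,3) ∈ E(G2) ✓
  (3,5) → (φ(3),φ(5)) = (2,3) ∈ E(G2) ✓
  (4,5) → (φ(4),φ(5)) = (1,3) ∈ E(G2) ✓
All 8 edges of G1 map to edges of G2, and |E(G1)| = |E(G2)| = 8, so φ is a bijection on edges as well as vertices. Hence G1 ≅ G2.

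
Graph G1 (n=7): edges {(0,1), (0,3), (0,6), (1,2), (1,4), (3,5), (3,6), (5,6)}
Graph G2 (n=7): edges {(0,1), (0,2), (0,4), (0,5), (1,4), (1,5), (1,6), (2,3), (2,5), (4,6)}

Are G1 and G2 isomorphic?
No, not isomorphic

The graphs are NOT isomorphic.

Counting triangles (3-cliques): G1 has 2, G2 has 4.
Triangle count is an isomorphism invariant, so differing triangle counts rule out isomorphism.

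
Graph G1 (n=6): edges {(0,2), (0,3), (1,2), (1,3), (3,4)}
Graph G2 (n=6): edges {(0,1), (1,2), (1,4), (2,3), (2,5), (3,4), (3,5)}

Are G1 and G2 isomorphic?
No, not isomorphic

The graphs are NOT isomorphic.

Connected components of G1: 2 component(s) with vertex sets [[5], [0, 1, 2, 3, 4]], sizes [1, 5].
Connected components of G2: 1 component(s) with vertex sets [[0, 1, 2, 3, 4, 5]], sizes [6].
The number of connected components (and the multiset of component sizes) is an isomorphism invariant — an isomorphism maps each component of G1 bijectively onto a component of G2. Since G1 has 2 component(s) and G2 has 1, they cannot be isomorphic.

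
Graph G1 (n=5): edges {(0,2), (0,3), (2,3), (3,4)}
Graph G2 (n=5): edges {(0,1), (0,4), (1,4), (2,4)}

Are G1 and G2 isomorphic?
Yes, isomorphic

The graphs are isomorphic.
One valid mapping φ: V(G1) → V(G2): 0→1, 1→3, 2→0, 3→4, 4→2

Verify φ preserves adjacency — for each edge of G1, its image is an edge of G2:
  (0,2) → (φ(0),φ(2)) = (0,1) ∈ E(G2) ✓
  (0,3) → (φ(0),φ(3)) = (1,4) ∈ E(G2) ✓
  (2,3) → (φ(2),φ(3)) = (0,4) ∈ E(G2) ✓
  (3,4) → (φ(3),φ(4)) = (2,4) ∈ E(G2) ✓
All 4 edges of G1 map to edges of G2, and |E(G1)| = |E(G2)| = 4, so φ is a bijection on edges as well as vertices. Hence G1 ≅ G2.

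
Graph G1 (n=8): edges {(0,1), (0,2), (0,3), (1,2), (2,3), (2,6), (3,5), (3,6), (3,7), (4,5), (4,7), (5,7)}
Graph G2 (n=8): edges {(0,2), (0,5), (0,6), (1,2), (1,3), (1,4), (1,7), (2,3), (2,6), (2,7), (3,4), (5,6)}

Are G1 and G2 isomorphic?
Yes, isomorphic

The graphs are isomorphic.
One valid mapping φ: V(G1) → V(G2): 0→3, 1→4, 2→1, 3→2, 4→5, 5→6, 6→7, 7→0

Verify φ preserves adjacency — for each edge of G1, its image is an edge of G2:
  (0,1) → (φ(0),φ(1)) = (3,4) ∈ E(G2) ✓
  (0,2) → (φ(0),φ(2)) = (1,3) ∈ E(G2) ✓
  (0,3) → (φ(0),φ(3)) = (2,3) ∈ E(G2) ✓
  (1,2) → (φ(1),φ(2)) = (1,4) ∈ E(G2) ✓
  (2,3) → (φ(2),φ(3)) = (1,2) ∈ E(G2) ✓
  (2,6) → (φ(2),φ(6)) = (1,7) ∈ E(G2) ✓
  (3,5) → (φ(3),φ(5)) = (2,6) ∈ E(G2) ✓
  (3,6) → (φ(3),φ(6)) = (2,7) ∈ E(G2) ✓
  (3,7) → (φ(3),φ(7)) = (0,2) ∈ E(G2) ✓
  (4,5) → (φ(4),φ(5)) = (5,6) ∈ E(G2) ✓
  (4,7) → (φ(4),φ(7)) = (0,5) ∈ E(G2) ✓
  (5,7) → (φ(5),φ(7)) = (0,6) ∈ E(G2) ✓
All 12 edges of G1 map to edges of G2, and |E(G1)| = |E(G2)| = 12, so φ is a bijection on edges as well as vertices. Hence G1 ≅ G2.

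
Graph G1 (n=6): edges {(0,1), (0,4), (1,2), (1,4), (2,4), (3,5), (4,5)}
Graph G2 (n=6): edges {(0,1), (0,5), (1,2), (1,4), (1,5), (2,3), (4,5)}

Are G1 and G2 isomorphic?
Yes, isomorphic

The graphs are isomorphic.
One valid mapping φ: V(G1) → V(G2): 0→4, 1→5, 2→0, 3→3, 4→1, 5→2

Verify φ preserves adjacency — for each edge of G1, its image is an edge of G2:
  (0,1) → (φ(0),φ(1)) = (4,5) ∈ E(G2) ✓
  (0,4) → (φ(0),φ(4)) = (1,4) ∈ E(G2) ✓
  (1,2) → (φ(1),φ(2)) = (0,5) ∈ E(G2) ✓
  (1,4) → (φ(1),φ(4)) = (1,5) ∈ E(G2) ✓
  (2,4) → (φ(2),φ(4)) = (0,1) ∈ E(G2) ✓
  (3,5) → (φ(3),φ(5)) = (2,3) ∈ E(G2) ✓
  (4,5) → (φ(4),φ(5)) = (1,2) ∈ E(G2) ✓
All 7 edges of G1 map to edges of G2, and |E(G1)| = |E(G2)| = 7, so φ is a bijection on edges as well as vertices. Hence G1 ≅ G2.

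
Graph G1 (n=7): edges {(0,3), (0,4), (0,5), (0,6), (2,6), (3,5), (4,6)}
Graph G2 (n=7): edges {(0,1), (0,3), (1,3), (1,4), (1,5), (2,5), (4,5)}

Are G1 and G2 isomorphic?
Yes, isomorphic

The graphs are isomorphic.
One valid mapping φ: V(G1) → V(G2): 0→1, 1→6, 2→2, 3→0, 4→4, 5→3, 6→5

Verify φ preserves adjacency — for each edge of G1, its image is an edge of G2:
  (0,3) → (φ(0),φ(3)) = (0,1) ∈ E(G2) ✓
  (0,4) → (φ(0),φ(4)) = (1,4) ∈ E(G2) ✓
  (0,5) → (φ(0),φ(5)) = (1,3) ∈ E(G2) ✓
  (0,6) → (φ(0),φ(6)) = (1,5) ∈ E(G2) ✓
  (2,6) → (φ(2),φ(6)) = (2,5) ∈ E(G2) ✓
  (3,5) → (φ(3),φ(5)) = (0,3) ∈ E(G2) ✓
  (4,6) → (φ(4),φ(6)) = (4,5) ∈ E(G2) ✓
All 7 edges of G1 map to edges of G2, and |E(G1)| = |E(G2)| = 7, so φ is a bijection on edges as well as vertices. Hence G1 ≅ G2.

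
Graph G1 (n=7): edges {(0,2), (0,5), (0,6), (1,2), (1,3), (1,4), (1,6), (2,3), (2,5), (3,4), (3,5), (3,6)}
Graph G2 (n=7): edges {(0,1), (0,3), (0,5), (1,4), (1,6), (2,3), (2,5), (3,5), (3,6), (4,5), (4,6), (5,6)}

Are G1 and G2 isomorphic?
Yes, isomorphic

The graphs are isomorphic.
One valid mapping φ: V(G1) → V(G2): 0→1, 1→3, 2→6, 3→5, 4→2, 5→4, 6→0

Verify φ preserves adjacency — for each edge of G1, its image is an edge of G2:
  (0,2) → (φ(0),φ(2)) = (1,6) ∈ E(G2) ✓
  (0,5) → (φ(0),φ(5)) = (1,4) ∈ E(G2) ✓
  (0,6) → (φ(0),φ(6)) = (0,1) ∈ E(G2) ✓
  (1,2) → (φ(1),φ(2)) = (3,6) ∈ E(G2) ✓
  (1,3) → (φ(1),φ(3)) = (3,5) ∈ E(G2) ✓
  (1,4) → (φ(1),φ(4)) = (2,3) ∈ E(G2) ✓
  (1,6) → (φ(1),φ(6)) = (0,3) ∈ E(G2) ✓
  (2,3) → (φ(2),φ(3)) = (5,6) ∈ E(G2) ✓
  (2,5) → (φ(2),φ(5)) = (4,6) ∈ E(G2) ✓
  (3,4) → (φ(3),φ(4)) = (2,5) ∈ E(G2) ✓
  (3,5) → (φ(3),φ(5)) = (4,5) ∈ E(G2) ✓
  (3,6) → (φ(3),φ(6)) = (0,5) ∈ E(G2) ✓
All 12 edges of G1 map to edges of G2, and |E(G1)| = |E(G2)| = 12, so φ is a bijection on edges as well as vertices. Hence G1 ≅ G2.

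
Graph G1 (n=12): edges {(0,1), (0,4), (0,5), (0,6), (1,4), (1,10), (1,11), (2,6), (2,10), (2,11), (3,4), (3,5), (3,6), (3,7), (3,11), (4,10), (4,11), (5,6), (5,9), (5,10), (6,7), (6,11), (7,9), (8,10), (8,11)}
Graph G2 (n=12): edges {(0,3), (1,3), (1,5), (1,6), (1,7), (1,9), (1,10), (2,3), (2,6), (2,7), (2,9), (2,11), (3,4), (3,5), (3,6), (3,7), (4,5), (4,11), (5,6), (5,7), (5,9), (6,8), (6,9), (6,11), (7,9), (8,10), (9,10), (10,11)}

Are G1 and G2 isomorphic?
No, not isomorphic

The graphs are NOT isomorphic.

Degrees in G1: deg(0)=4, deg(1)=4, deg(2)=3, deg(3)=5, deg(4)=5, deg(5)=5, deg(6)=6, deg(7)=3, deg(8)=2, deg(9)=2, deg(10)=5, deg(11)=6.
Sorted degree sequence of G1: [6, 6, 5, 5, 5, 5, 4, 4, 3, 3, 2, 2].
Degrees in G2: deg(0)=1, deg(1)=6, deg(2)=5, deg(3)=7, deg(4)=3, deg(5)=6, deg(6)=7, deg(7)=5, deg(8)=2, deg(9)=6, deg(10)=4, deg(11)=4.
Sorted degree sequence of G2: [7, 7, 6, 6, 6, 5, 5, 4, 4, 3, 2, 1].
The (sorted) degree sequence is an isomorphism invariant, so since G1 and G2 have different degree sequences they cannot be isomorphic.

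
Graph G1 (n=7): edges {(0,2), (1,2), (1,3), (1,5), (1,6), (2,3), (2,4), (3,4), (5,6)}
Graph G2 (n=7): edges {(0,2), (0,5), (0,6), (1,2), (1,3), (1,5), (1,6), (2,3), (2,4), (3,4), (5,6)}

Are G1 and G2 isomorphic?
No, not isomorphic

The graphs are NOT isomorphic.

Counting edges: G1 has 9 edge(s); G2 has 11 edge(s).
Edge count is an isomorphism invariant (a bijection on vertices induces a bijection on edges), so differing edge counts rule out isomorphism.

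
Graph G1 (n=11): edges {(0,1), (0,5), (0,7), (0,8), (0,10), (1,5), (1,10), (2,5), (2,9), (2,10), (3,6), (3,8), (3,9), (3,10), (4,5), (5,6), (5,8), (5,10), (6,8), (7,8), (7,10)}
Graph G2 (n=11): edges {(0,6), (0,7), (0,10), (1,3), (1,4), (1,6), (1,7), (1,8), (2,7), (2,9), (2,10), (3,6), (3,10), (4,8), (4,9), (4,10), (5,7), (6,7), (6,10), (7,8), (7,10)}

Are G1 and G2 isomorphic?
Yes, isomorphic

The graphs are isomorphic.
One valid mapping φ: V(G1) → V(G2): 0→6, 1→0, 2→2, 3→4, 4→5, 5→7, 6→8, 7→3, 8→1, 9→9, 10→10

Verify φ preserves adjacency — for each edge of G1, its image is an edge of G2:
  (0,1) → (φ(0),φ(1)) = (0,6) ∈ E(G2) ✓
  (0,5) → (φ(0),φ(5)) = (6,7) ∈ E(G2) ✓
  (0,7) → (φ(0),φ(7)) = (3,6) ∈ E(G2) ✓
  (0,8) → (φ(0),φ(8)) = (1,6) ∈ E(G2) ✓
  (0,10) → (φ(0),φ(10)) = (6,10) ∈ E(G2) ✓
  (1,5) → (φ(1),φ(5)) = (0,7) ∈ E(G2) ✓
  (1,10) → (φ(1),φ(10)) = (0,10) ∈ E(G2) ✓
  (2,5) → (φ(2),φ(5)) = (2,7) ∈ E(G2) ✓
  (2,9) → (φ(2),φ(9)) = (2,9) ∈ E(G2) ✓
  (2,10) → (φ(2),φ(10)) = (2,10) ∈ E(G2) ✓
  (3,6) → (φ(3),φ(6)) = (4,8) ∈ E(G2) ✓
  (3,8) → (φ(3),φ(8)) = (1,4) ∈ E(G2) ✓
  (3,9) → (φ(3),φ(9)) = (4,9) ∈ E(G2) ✓
  (3,10) → (φ(3),φ(10)) = (4,10) ∈ E(G2) ✓
  (4,5) → (φ(4),φ(5)) = (5,7) ∈ E(G2) ✓
  (5,6) → (φ(5),φ(6)) = (7,8) ∈ E(G2) ✓
  (5,8) → (φ(5),φ(8)) = (1,7) ∈ E(G2) ✓
  (5,10) → (φ(5),φ(10)) = (7,10) ∈ E(G2) ✓
  (6,8) → (φ(6),φ(8)) = (1,8) ∈ E(G2) ✓
  (7,8) → (φ(7),φ(8)) = (1,3) ∈ E(G2) ✓
  (7,10) → (φ(7),φ(10)) = (3,10) ∈ E(G2) ✓
All 21 edges of G1 map to edges of G2, and |E(G1)| = |E(G2)| = 21, so φ is a bijection on edges as well as vertices. Hence G1 ≅ G2.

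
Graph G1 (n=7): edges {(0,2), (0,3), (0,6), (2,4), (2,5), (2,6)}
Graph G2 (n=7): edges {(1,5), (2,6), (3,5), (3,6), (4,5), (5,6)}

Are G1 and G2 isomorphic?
Yes, isomorphic

The graphs are isomorphic.
One valid mapping φ: V(G1) → V(G2): 0→6, 1→0, 2→5, 3→2, 4→1, 5→4, 6→3

Verify φ preserves adjacency — for each edge of G1, its image is an edge of G2:
  (0,2) → (φ(0),φ(2)) = (5,6) ∈ E(G2) ✓
  (0,3) → (φ(0),φ(3)) = (2,6) ∈ E(G2) ✓
  (0,6) → (φ(0),φ(6)) = (3,6) ∈ E(G2) ✓
  (2,4) → (φ(2),φ(4)) = (1,5) ∈ E(G2) ✓
  (2,5) → (φ(2),φ(5)) = (4,5) ∈ E(G2) ✓
  (2,6) → (φ(2),φ(6)) = (3,5) ∈ E(G2) ✓
All 6 edges of G1 map to edges of G2, and |E(G1)| = |E(G2)| = 6, so φ is a bijection on edges as well as vertices. Hence G1 ≅ G2.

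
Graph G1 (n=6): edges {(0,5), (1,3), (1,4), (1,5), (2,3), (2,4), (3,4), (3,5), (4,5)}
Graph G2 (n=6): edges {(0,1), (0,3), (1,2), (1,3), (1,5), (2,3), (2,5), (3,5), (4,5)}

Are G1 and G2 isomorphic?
Yes, isomorphic

The graphs are isomorphic.
One valid mapping φ: V(G1) → V(G2): 0→4, 1→2, 2→0, 3→1, 4→3, 5→5

Verify φ preserves adjacency — for each edge of G1, its image is an edge of G2:
  (0,5) → (φ(0),φ(5)) = (4,5) ∈ E(G2) ✓
  (1,3) → (φ(1),φ(3)) = (1,2) ∈ E(G2) ✓
  (1,4) → (φ(1),φ(4)) = (2,3) ∈ E(G2) ✓
  (1,5) → (φ(1),φ(5)) = (2,5) ∈ E(G2) ✓
  (2,3) → (φ(2),φ(3)) = (0,1) ∈ E(G2) ✓
  (2,4) → (φ(2),φ(4)) = (0,3) ∈ E(G2) ✓
  (3,4) → (φ(3),φ(4)) = (1,3) ∈ E(G2) ✓
  (3,5) → (φ(3),φ(5)) = (1,5) ∈ E(G2) ✓
  (4,5) → (φ(4),φ(5)) = (3,5) ∈ E(G2) ✓
All 9 edges of G1 map to edges of G2, and |E(G1)| = |E(G2)| = 9, so φ is a bijection on edges as well as vertices. Hence G1 ≅ G2.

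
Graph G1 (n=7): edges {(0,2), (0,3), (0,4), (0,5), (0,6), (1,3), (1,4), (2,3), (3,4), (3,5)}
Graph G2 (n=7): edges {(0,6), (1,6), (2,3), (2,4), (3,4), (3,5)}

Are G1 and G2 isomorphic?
No, not isomorphic

The graphs are NOT isomorphic.

Counting triangles (3-cliques): G1 has 4, G2 has 1.
Triangle count is an isomorphism invariant, so differing triangle counts rule out isomorphism.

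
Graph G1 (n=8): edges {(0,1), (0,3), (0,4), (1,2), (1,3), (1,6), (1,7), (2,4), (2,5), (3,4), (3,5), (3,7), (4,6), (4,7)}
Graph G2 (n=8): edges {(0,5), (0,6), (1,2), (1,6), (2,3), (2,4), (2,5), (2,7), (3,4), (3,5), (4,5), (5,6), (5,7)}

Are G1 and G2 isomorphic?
No, not isomorphic

The graphs are NOT isomorphic.

Counting triangles (3-cliques): G1 has 4, G2 has 6.
Triangle count is an isomorphism invariant, so differing triangle counts rule out isomorphism.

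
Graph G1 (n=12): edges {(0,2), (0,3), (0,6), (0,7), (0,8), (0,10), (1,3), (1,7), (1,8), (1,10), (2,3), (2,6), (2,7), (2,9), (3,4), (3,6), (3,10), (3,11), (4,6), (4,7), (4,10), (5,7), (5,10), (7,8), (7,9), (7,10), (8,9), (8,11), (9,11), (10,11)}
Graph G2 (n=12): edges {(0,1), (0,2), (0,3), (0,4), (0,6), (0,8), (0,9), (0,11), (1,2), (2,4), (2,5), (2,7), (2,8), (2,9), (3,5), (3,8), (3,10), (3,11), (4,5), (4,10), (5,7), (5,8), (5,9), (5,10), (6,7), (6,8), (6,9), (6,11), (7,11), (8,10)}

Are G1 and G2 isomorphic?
Yes, isomorphic

The graphs are isomorphic.
One valid mapping φ: V(G1) → V(G2): 0→8, 1→9, 2→3, 3→5, 4→4, 5→1, 6→10, 7→0, 8→6, 9→11, 10→2, 11→7

Verify φ preserves adjacency — for each edge of G1, its image is an edge of G2:
  (0,2) → (φ(0),φ(2)) = (3,8) ∈ E(G2) ✓
  (0,3) → (φ(0),φ(3)) = (5,8) ∈ E(G2) ✓
  (0,6) → (φ(0),φ(6)) = (8,10) ∈ E(G2) ✓
  (0,7) → (φ(0),φ(7)) = (0,8) ∈ E(G2) ✓
  (0,8) → (φ(0),φ(8)) = (6,8) ∈ E(G2) ✓
  (0,10) → (φ(0),φ(10)) = (2,8) ∈ E(G2) ✓
  (1,3) → (φ(1),φ(3)) = (5,9) ∈ E(G2) ✓
  (1,7) → (φ(1),φ(7)) = (0,9) ∈ E(G2) ✓
  (1,8) → (φ(1),φ(8)) = (6,9) ∈ E(G2) ✓
  (1,10) → (φ(1),φ(10)) = (2,9) ∈ E(G2) ✓
  (2,3) → (φ(2),φ(3)) = (3,5) ∈ E(G2) ✓
  (2,6) → (φ(2),φ(6)) = (3,10) ∈ E(G2) ✓
  (2,7) → (φ(2),φ(7)) = (0,3) ∈ E(G2) ✓
  (2,9) → (φ(2),φ(9)) = (3,11) ∈ E(G2) ✓
  (3,4) → (φ(3),φ(4)) = (4,5) ∈ E(G2) ✓
  (3,6) → (φ(3),φ(6)) = (5,10) ∈ E(G2) ✓
  (3,10) → (φ(3),φ(10)) = (2,5) ∈ E(G2) ✓
  (3,11) → (φ(3),φ(11)) = (5,7) ∈ E(G2) ✓
  (4,6) → (φ(4),φ(6)) = (4,10) ∈ E(G2) ✓
  (4,7) → (φ(4),φ(7)) = (0,4) ∈ E(G2) ✓
  (4,10) → (φ(4),φ(10)) = (2,4) ∈ E(G2) ✓
  (5,7) → (φ(5),φ(7)) = (0,1) ∈ E(G2) ✓
  (5,10) → (φ(5),φ(10)) = (1,2) ∈ E(G2) ✓
  (7,8) → (φ(7),φ(8)) = (0,6) ∈ E(G2) ✓
  (7,9) → (φ(7),φ(9)) = (0,11) ∈ E(G2) ✓
  (7,10) → (φ(7),φ(10)) = (0,2) ∈ E(G2) ✓
  (8,9) → (φ(8),φ(9)) = (6,11) ∈ E(G2) ✓
  (8,11) → (φ(8),φ(11)) = (6,7) ∈ E(G2) ✓
  (9,11) → (φ(9),φ(11)) = (7,11) ∈ E(G2) ✓
  (10,11) → (φ(10),φ(11)) = (2,7) ∈ E(G2) ✓
All 30 edges of G1 map to edges of G2, and |E(G1)| = |E(G2)| = 30, so φ is a bijection on edges as well as vertices. Hence G1 ≅ G2.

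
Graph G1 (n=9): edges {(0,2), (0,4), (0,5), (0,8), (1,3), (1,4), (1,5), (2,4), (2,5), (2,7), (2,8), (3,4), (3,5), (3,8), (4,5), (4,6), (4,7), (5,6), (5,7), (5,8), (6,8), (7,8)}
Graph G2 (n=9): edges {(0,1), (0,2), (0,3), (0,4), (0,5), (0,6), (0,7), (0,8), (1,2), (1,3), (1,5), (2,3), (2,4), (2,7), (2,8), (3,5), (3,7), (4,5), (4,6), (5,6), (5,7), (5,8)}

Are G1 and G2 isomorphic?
Yes, isomorphic

The graphs are isomorphic.
One valid mapping φ: V(G1) → V(G2): 0→7, 1→6, 2→3, 3→4, 4→5, 5→0, 6→8, 7→1, 8→2

Verify φ preserves adjacency — for each edge of G1, its image is an edge of G2:
  (0,2) → (φ(0),φ(2)) = (3,7) ∈ E(G2) ✓
  (0,4) → (φ(0),φ(4)) = (5,7) ∈ E(G2) ✓
  (0,5) → (φ(0),φ(5)) = (0,7) ∈ E(G2) ✓
  (0,8) → (φ(0),φ(8)) = (2,7) ∈ E(G2) ✓
  (1,3) → (φ(1),φ(3)) = (4,6) ∈ E(G2) ✓
  (1,4) → (φ(1),φ(4)) = (5,6) ∈ E(G2) ✓
  (1,5) → (φ(1),φ(5)) = (0,6) ∈ E(G2) ✓
  (2,4) → (φ(2),φ(4)) = (3,5) ∈ E(G2) ✓
  (2,5) → (φ(2),φ(5)) = (0,3) ∈ E(G2) ✓
  (2,7) → (φ(2),φ(7)) = (1,3) ∈ E(G2) ✓
  (2,8) → (φ(2),φ(8)) = (2,3) ∈ E(G2) ✓
  (3,4) → (φ(3),φ(4)) = (4,5) ∈ E(G2) ✓
  (3,5) → (φ(3),φ(5)) = (0,4) ∈ E(G2) ✓
  (3,8) → (φ(3),φ(8)) = (2,4) ∈ E(G2) ✓
  (4,5) → (φ(4),φ(5)) = (0,5) ∈ E(G2) ✓
  (4,6) → (φ(4),φ(6)) = (5,8) ∈ E(G2) ✓
  (4,7) → (φ(4),φ(7)) = (1,5) ∈ E(G2) ✓
  (5,6) → (φ(5),φ(6)) = (0,8) ∈ E(G2) ✓
  (5,7) → (φ(5),φ(7)) = (0,1) ∈ E(G2) ✓
  (5,8) → (φ(5),φ(8)) = (0,2) ∈ E(G2) ✓
  (6,8) → (φ(6),φ(8)) = (2,8) ∈ E(G2) ✓
  (7,8) → (φ(7),φ(8)) = (1,2) ∈ E(G2) ✓
All 22 edges of G1 map to edges of G2, and |E(G1)| = |E(G2)| = 22, so φ is a bijection on edges as well as vertices. Hence G1 ≅ G2.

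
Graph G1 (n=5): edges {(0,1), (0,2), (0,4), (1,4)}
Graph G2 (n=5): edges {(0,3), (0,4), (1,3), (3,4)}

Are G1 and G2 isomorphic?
Yes, isomorphic

The graphs are isomorphic.
One valid mapping φ: V(G1) → V(G2): 0→3, 1→4, 2→1, 3→2, 4→0

Verify φ preserves adjacency — for each edge of G1, its image is an edge of G2:
  (0,1) → (φ(0),φ(1)) = (3,4) ∈ E(G2) ✓
  (0,2) → (φ(0),φ(2)) = (1,3) ∈ E(G2) ✓
  (0,4) → (φ(0),φ(4)) = (0,3) ∈ E(G2) ✓
  (1,4) → (φ(1),φ(4)) = (0,4) ∈ E(G2) ✓
All 4 edges of G1 map to edges of G2, and |E(G1)| = |E(G2)| = 4, so φ is a bijection on edges as well as vertices. Hence G1 ≅ G2.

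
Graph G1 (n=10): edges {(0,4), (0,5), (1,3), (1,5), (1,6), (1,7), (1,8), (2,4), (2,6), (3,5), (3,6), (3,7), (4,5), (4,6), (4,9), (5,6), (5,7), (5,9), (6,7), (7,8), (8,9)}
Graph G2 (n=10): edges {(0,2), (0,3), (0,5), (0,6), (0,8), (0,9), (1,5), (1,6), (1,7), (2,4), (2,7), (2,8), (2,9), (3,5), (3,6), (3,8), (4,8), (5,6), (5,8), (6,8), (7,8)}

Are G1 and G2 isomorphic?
Yes, isomorphic

The graphs are isomorphic.
One valid mapping φ: V(G1) → V(G2): 0→4, 1→5, 2→9, 3→3, 4→2, 5→8, 6→0, 7→6, 8→1, 9→7

Verify φ preserves adjacency — for each edge of G1, its image is an edge of G2:
  (0,4) → (φ(0),φ(4)) = (2,4) ∈ E(G2) ✓
  (0,5) → (φ(0),φ(5)) = (4,8) ∈ E(G2) ✓
  (1,3) → (φ(1),φ(3)) = (3,5) ∈ E(G2) ✓
  (1,5) → (φ(1),φ(5)) = (5,8) ∈ E(G2) ✓
  (1,6) → (φ(1),φ(6)) = (0,5) ∈ E(G2) ✓
  (1,7) → (φ(1),φ(7)) = (5,6) ∈ E(G2) ✓
  (1,8) → (φ(1),φ(8)) = (1,5) ∈ E(G2) ✓
  (2,4) → (φ(2),φ(4)) = (2,9) ∈ E(G2) ✓
  (2,6) → (φ(2),φ(6)) = (0,9) ∈ E(G2) ✓
  (3,5) → (φ(3),φ(5)) = (3,8) ∈ E(G2) ✓
  (3,6) → (φ(3),φ(6)) = (0,3) ∈ E(G2) ✓
  (3,7) → (φ(3),φ(7)) = (3,6) ∈ E(G2) ✓
  (4,5) → (φ(4),φ(5)) = (2,8) ∈ E(G2) ✓
  (4,6) → (φ(4),φ(6)) = (0,2) ∈ E(G2) ✓
  (4,9) → (φ(4),φ(9)) = (2,7) ∈ E(G2) ✓
  (5,6) → (φ(5),φ(6)) = (0,8) ∈ E(G2) ✓
  (5,7) → (φ(5),φ(7)) = (6,8) ∈ E(G2) ✓
  (5,9) → (φ(5),φ(9)) = (7,8) ∈ E(G2) ✓
  (6,7) → (φ(6),φ(7)) = (0,6) ∈ E(G2) ✓
  (7,8) → (φ(7),φ(8)) = (1,6) ∈ E(G2) ✓
  (8,9) → (φ(8),φ(9)) = (1,7) ∈ E(G2) ✓
All 21 edges of G1 map to edges of G2, and |E(G1)| = |E(G2)| = 21, so φ is a bijection on edges as well as vertices. Hence G1 ≅ G2.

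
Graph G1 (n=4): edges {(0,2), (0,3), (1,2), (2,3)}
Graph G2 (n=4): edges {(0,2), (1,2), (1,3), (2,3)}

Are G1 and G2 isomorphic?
Yes, isomorphic

The graphs are isomorphic.
One valid mapping φ: V(G1) → V(G2): 0→1, 1→0, 2→2, 3→3

Verify φ preserves adjacency — for each edge of G1, its image is an edge of G2:
  (0,2) → (φ(0),φ(2)) = (1,2) ∈ E(G2) ✓
  (0,3) → (φ(0),φ(3)) = (1,3) ∈ E(G2) ✓
  (1,2) → (φ(1),φ(2)) = (0,2) ∈ E(G2) ✓
  (2,3) → (φ(2),φ(3)) = (2,3) ∈ E(G2) ✓
All 4 edges of G1 map to edges of G2, and |E(G1)| = |E(G2)| = 4, so φ is a bijection on edges as well as vertices. Hence G1 ≅ G2.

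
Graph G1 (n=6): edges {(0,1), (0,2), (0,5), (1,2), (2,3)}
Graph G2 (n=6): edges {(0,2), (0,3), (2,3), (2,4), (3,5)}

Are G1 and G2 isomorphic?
Yes, isomorphic

The graphs are isomorphic.
One valid mapping φ: V(G1) → V(G2): 0→3, 1→0, 2→2, 3→4, 4→1, 5→5

Verify φ preserves adjacency — for each edge of G1, its image is an edge of G2:
  (0,1) → (φ(0),φ(1)) = (0,3) ∈ E(G2) ✓
  (0,2) → (φ(0),φ(2)) = (2,3) ∈ E(G2) ✓
  (0,5) → (φ(0),φ(5)) = (3,5) ∈ E(G2) ✓
  (1,2) → (φ(1),φ(2)) = (0,2) ∈ E(G2) ✓
  (2,3) → (φ(2),φ(3)) = (2,4) ∈ E(G2) ✓
All 5 edges of G1 map to edges of G2, and |E(G1)| = |E(G2)| = 5, so φ is a bijection on edges as well as vertices. Hence G1 ≅ G2.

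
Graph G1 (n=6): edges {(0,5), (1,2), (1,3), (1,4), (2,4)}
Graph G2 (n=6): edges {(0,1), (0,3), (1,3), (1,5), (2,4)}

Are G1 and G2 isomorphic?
Yes, isomorphic

The graphs are isomorphic.
One valid mapping φ: V(G1) → V(G2): 0→2, 1→1, 2→0, 3→5, 4→3, 5→4

Verify φ preserves adjacency — for each edge of G1, its image is an edge of G2:
  (0,5) → (φ(0),φ(5)) = (2,4) ∈ E(G2) ✓
  (1,2) → (φ(1),φ(2)) = (0,1) ∈ E(G2) ✓
  (1,3) → (φ(1),φ(3)) = (1,5) ∈ E(G2) ✓
  (1,4) → (φ(1),φ(4)) = (1,3) ∈ E(G2) ✓
  (2,4) → (φ(2),φ(4)) = (0,3) ∈ E(G2) ✓
All 5 edges of G1 map to edges of G2, and |E(G1)| = |E(G2)| = 5, so φ is a bijection on edges as well as vertices. Hence G1 ≅ G2.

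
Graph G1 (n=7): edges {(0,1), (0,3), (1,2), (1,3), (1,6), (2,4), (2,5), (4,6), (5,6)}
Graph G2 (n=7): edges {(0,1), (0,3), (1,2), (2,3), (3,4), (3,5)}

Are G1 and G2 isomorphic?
No, not isomorphic

The graphs are NOT isomorphic.

Connected components of G1: 1 component(s) with vertex sets [[0, 1, 2, 3, 4, 5, 6]], sizes [7].
Connected components of G2: 2 component(s) with vertex sets [[6], [0, 1, 2, 3, 4, 5]], sizes [1, 6].
The number of connected components (and the multiset of component sizes) is an isomorphism invariant — an isomorphism maps each component of G1 bijectively onto a component of G2. Since G1 has 1 component(s) and G2 has 2, they cannot be isomorphic.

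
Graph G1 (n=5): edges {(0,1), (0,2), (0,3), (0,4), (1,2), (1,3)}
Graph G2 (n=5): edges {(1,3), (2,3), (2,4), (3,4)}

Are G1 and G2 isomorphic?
No, not isomorphic

The graphs are NOT isomorphic.

Connected components of G1: 1 component(s) with vertex sets [[0, 1, 2, 3, 4]], sizes [5].
Connected components of G2: 2 component(s) with vertex sets [[0], [1, 2, 3, 4]], sizes [1, 4].
The number of connected components (and the multiset of component sizes) is an isomorphism invariant — an isomorphism maps each component of G1 bijectively onto a component of G2. Since G1 has 1 component(s) and G2 has 2, they cannot be isomorphic.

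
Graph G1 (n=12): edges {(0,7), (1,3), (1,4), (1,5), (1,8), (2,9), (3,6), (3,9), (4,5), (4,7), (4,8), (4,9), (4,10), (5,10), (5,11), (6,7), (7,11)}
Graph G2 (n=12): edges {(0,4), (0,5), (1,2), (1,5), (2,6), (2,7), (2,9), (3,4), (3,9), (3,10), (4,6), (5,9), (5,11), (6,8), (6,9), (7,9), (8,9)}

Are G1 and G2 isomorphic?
Yes, isomorphic

The graphs are isomorphic.
One valid mapping φ: V(G1) → V(G2): 0→11, 1→6, 2→10, 3→4, 4→9, 5→2, 6→0, 7→5, 8→8, 9→3, 10→7, 11→1

Verify φ preserves adjacency — for each edge of G1, its image is an edge of G2:
  (0,7) → (φ(0),φ(7)) = (5,11) ∈ E(G2) ✓
  (1,3) → (φ(1),φ(3)) = (4,6) ∈ E(G2) ✓
  (1,4) → (φ(1),φ(4)) = (6,9) ∈ E(G2) ✓
  (1,5) → (φ(1),φ(5)) = (2,6) ∈ E(G2) ✓
  (1,8) → (φ(1),φ(8)) = (6,8) ∈ E(G2) ✓
  (2,9) → (φ(2),φ(9)) = (3,10) ∈ E(G2) ✓
  (3,6) → (φ(3),φ(6)) = (0,4) ∈ E(G2) ✓
  (3,9) → (φ(3),φ(9)) = (3,4) ∈ E(G2) ✓
  (4,5) → (φ(4),φ(5)) = (2,9) ∈ E(G2) ✓
  (4,7) → (φ(4),φ(7)) = (5,9) ∈ E(G2) ✓
  (4,8) → (φ(4),φ(8)) = (8,9) ∈ E(G2) ✓
  (4,9) → (φ(4),φ(9)) = (3,9) ∈ E(G2) ✓
  (4,10) → (φ(4),φ(10)) = (7,9) ∈ E(G2) ✓
  (5,10) → (φ(5),φ(10)) = (2,7) ∈ E(G2) ✓
  (5,11) → (φ(5),φ(11)) = (1,2) ∈ E(G2) ✓
  (6,7) → (φ(6),φ(7)) = (0,5) ∈ E(G2) ✓
  (7,11) → (φ(7),φ(11)) = (1,5) ∈ E(G2) ✓
All 17 edges of G1 map to edges of G2, and |E(G1)| = |E(G2)| = 17, so φ is a bijection on edges as well as vertices. Hence G1 ≅ G2.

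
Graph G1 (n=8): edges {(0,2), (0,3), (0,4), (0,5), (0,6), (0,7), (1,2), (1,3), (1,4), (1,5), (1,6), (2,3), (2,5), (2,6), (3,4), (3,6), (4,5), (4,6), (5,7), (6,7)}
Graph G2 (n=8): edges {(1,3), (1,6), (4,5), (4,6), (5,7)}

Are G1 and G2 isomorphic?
No, not isomorphic

The graphs are NOT isomorphic.

Connected components of G1: 1 component(s) with vertex sets [[0, 1, 2, 3, 4, 5, 6, 7]], sizes [8].
Connected components of G2: 3 component(s) with vertex sets [[0], [2], [1, 3, 4, 5, 6, 7]], sizes [1, 1, 6].
The number of connected components (and the multiset of component sizes) is an isomorphism invariant — an isomorphism maps each component of G1 bijectively onto a component of G2. Since G1 has 1 component(s) and G2 has 3, they cannot be isomorphic.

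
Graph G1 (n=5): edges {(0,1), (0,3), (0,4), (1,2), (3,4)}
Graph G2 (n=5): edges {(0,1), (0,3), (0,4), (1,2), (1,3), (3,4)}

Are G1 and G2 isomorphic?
No, not isomorphic

The graphs are NOT isomorphic.

Counting edges: G1 has 5 edge(s); G2 has 6 edge(s).
Edge count is an isomorphism invariant (a bijection on vertices induces a bijection on edges), so differing edge counts rule out isomorphism.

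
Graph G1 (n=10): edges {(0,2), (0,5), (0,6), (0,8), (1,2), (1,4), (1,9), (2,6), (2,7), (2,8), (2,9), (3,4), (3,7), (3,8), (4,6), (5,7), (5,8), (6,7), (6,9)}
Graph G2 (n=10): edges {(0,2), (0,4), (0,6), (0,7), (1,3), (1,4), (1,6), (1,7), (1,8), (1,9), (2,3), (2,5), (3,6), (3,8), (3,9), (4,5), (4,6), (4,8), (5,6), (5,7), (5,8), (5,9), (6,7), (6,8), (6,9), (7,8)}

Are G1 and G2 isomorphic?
No, not isomorphic

The graphs are NOT isomorphic.

Degrees in G1: deg(0)=4, deg(1)=3, deg(2)=6, deg(3)=3, deg(4)=3, deg(5)=3, deg(6)=5, deg(7)=4, deg(8)=4, deg(9)=3.
Sorted degree sequence of G1: [6, 5, 4, 4, 4, 3, 3, 3, 3, 3].
Degrees in G2: deg(0)=4, deg(1)=6, deg(2)=3, deg(3)=5, deg(4)=5, deg(5)=6, deg(6)=8, deg(7)=5, deg(8)=6, deg(9)=4.
Sorted degree sequence of G2: [8, 6, 6, 6, 5, 5, 5, 4, 4, 3].
The (sorted) degree sequence is an isomorphism invariant, so since G1 and G2 have different degree sequences they cannot be isomorphic.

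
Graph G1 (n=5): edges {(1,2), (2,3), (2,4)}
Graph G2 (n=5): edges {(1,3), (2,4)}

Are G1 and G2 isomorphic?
No, not isomorphic

The graphs are NOT isomorphic.

Connected components of G1: 2 component(s) with vertex sets [[0], [1, 2, 3, 4]], sizes [1, 4].
Connected components of G2: 3 component(s) with vertex sets [[0], [1, 3], [2, 4]], sizes [1, 2, 2].
The number of connected components (and the multiset of component sizes) is an isomorphism invariant — an isomorphism maps each component of G1 bijectively onto a component of G2. Since G1 has 2 component(s) and G2 has 3, they cannot be isomorphic.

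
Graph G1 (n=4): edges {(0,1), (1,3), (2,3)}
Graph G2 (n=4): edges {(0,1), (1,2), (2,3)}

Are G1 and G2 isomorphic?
Yes, isomorphic

The graphs are isomorphic.
One valid mapping φ: V(G1) → V(G2): 0→3, 1→2, 2→0, 3→1

Verify φ preserves adjacency — for each edge of G1, its image is an edge of G2:
  (0,1) → (φ(0),φ(1)) = (2,3) ∈ E(G2) ✓
  (1,3) → (φ(1),φ(3)) = (1,2) ∈ E(G2) ✓
  (2,3) → (φ(2),φ(3)) = (0,1) ∈ E(G2) ✓
All 3 edges of G1 map to edges of G2, and |E(G1)| = |E(G2)| = 3, so φ is a bijection on edges as well as vertices. Hence G1 ≅ G2.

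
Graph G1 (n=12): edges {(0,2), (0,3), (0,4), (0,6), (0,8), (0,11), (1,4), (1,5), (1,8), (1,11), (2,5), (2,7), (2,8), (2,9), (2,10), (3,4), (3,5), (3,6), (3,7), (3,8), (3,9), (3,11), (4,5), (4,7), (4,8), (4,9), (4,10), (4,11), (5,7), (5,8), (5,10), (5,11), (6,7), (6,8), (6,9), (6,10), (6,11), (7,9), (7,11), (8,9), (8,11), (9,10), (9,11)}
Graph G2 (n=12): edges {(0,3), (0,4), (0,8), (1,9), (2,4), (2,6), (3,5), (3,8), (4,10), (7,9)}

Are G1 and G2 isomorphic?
No, not isomorphic

The graphs are NOT isomorphic.

Degrees in G1: deg(0)=6, deg(1)=4, deg(2)=6, deg(3)=8, deg(4)=9, deg(5)=8, deg(6)=7, deg(7)=7, deg(8)=9, deg(9)=8, deg(10)=5, deg(11)=9.
Sorted degree sequence of G1: [9, 9, 9, 8, 8, 8, 7, 7, 6, 6, 5, 4].
Degrees in G2: deg(0)=3, deg(1)=1, deg(2)=2, deg(3)=3, deg(4)=3, deg(5)=1, deg(6)=1, deg(7)=1, deg(8)=2, deg(9)=2, deg(10)=1, deg(11)=0.
Sorted degree sequence of G2: [3, 3, 3, 2, 2, 2, 1, 1, 1, 1, 1, 0].
The (sorted) degree sequence is an isomorphism invariant, so since G1 and G2 have different degree sequences they cannot be isomorphic.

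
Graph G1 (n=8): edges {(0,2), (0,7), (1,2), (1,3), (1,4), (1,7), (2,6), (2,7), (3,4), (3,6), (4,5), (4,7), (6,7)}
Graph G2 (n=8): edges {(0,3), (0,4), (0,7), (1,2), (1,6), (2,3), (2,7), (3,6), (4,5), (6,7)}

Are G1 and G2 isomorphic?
No, not isomorphic

The graphs are NOT isomorphic.

Degrees in G1: deg(0)=2, deg(1)=4, deg(2)=4, deg(3)=3, deg(4)=4, deg(5)=1, deg(6)=3, deg(7)=5.
Sorted degree sequence of G1: [5, 4, 4, 4, 3, 3, 2, 1].
Degrees in G2: deg(0)=3, deg(1)=2, deg(2)=3, deg(3)=3, deg(4)=2, deg(5)=1, deg(6)=3, deg(7)=3.
Sorted degree sequence of G2: [3, 3, 3, 3, 3, 2, 2, 1].
The (sorted) degree sequence is an isomorphism invariant, so since G1 and G2 have different degree sequences they cannot be isomorphic.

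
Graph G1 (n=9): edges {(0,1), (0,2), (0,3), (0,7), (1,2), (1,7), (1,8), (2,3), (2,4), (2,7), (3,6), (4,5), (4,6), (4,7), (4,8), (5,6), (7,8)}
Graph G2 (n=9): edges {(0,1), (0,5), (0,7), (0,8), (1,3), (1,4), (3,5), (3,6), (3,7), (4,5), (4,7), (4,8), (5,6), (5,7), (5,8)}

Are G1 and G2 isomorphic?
No, not isomorphic

The graphs are NOT isomorphic.

Connected components of G1: 1 component(s) with vertex sets [[0, 1, 2, 3, 4, 5, 6, 7, 8]], sizes [9].
Connected components of G2: 2 component(s) with vertex sets [[2], [0, 1, 3, 4, 5, 6, 7, 8]], sizes [1, 8].
The number of connected components (and the multiset of component sizes) is an isomorphism invariant — an isomorphism maps each component of G1 bijectively onto a component of G2. Since G1 has 1 component(s) and G2 has 2, they cannot be isomorphic.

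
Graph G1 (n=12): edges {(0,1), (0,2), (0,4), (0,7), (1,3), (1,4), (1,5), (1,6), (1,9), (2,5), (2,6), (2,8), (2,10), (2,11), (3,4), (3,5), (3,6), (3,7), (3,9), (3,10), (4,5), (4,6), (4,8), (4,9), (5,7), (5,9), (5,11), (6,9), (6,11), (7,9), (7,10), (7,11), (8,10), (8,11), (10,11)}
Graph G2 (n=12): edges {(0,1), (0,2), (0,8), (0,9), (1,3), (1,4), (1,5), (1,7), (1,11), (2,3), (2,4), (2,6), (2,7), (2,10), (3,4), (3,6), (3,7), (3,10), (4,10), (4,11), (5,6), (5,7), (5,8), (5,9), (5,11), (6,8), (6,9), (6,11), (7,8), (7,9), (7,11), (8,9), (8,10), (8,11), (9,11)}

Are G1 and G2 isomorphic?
Yes, isomorphic

The graphs are isomorphic.
One valid mapping φ: V(G1) → V(G2): 0→0, 1→9, 2→2, 3→11, 4→8, 5→7, 6→6, 7→1, 8→10, 9→5, 10→4, 11→3

Verify φ preserves adjacency — for each edge of G1, its image is an edge of G2:
  (0,1) → (φ(0),φ(1)) = (0,9) ∈ E(G2) ✓
  (0,2) → (φ(0),φ(2)) = (0,2) ∈ E(G2) ✓
  (0,4) → (φ(0),φ(4)) = (0,8) ∈ E(G2) ✓
  (0,7) → (φ(0),φ(7)) = (0,1) ∈ E(G2) ✓
  (1,3) → (φ(1),φ(3)) = (9,11) ∈ E(G2) ✓
  (1,4) → (φ(1),φ(4)) = (8,9) ∈ E(G2) ✓
  (1,5) → (φ(1),φ(5)) = (7,9) ∈ E(G2) ✓
  (1,6) → (φ(1),φ(6)) = (6,9) ∈ E(G2) ✓
  (1,9) → (φ(1),φ(9)) = (5,9) ∈ E(G2) ✓
  (2,5) → (φ(2),φ(5)) = (2,7) ∈ E(G2) ✓
  (2,6) → (φ(2),φ(6)) = (2,6) ∈ E(G2) ✓
  (2,8) → (φ(2),φ(8)) = (2,10) ∈ E(G2) ✓
  (2,10) → (φ(2),φ(10)) = (2,4) ∈ E(G2) ✓
  (2,11) → (φ(2),φ(11)) = (2,3) ∈ E(G2) ✓
  (3,4) → (φ(3),φ(4)) = (8,11) ∈ E(G2) ✓
  (3,5) → (φ(3),φ(5)) = (7,11) ∈ E(G2) ✓
  (3,6) → (φ(3),φ(6)) = (6,11) ∈ E(G2) ✓
  (3,7) → (φ(3),φ(7)) = (1,11) ∈ E(G2) ✓
  (3,9) → (φ(3),φ(9)) = (5,11) ∈ E(G2) ✓
  (3,10) → (φ(3),φ(10)) = (4,11) ∈ E(G2) ✓
  (4,5) → (φ(4),φ(5)) = (7,8) ∈ E(G2) ✓
  (4,6) → (φ(4),φ(6)) = (6,8) ∈ E(G2) ✓
  (4,8) → (φ(4),φ(8)) = (8,10) ∈ E(G2) ✓
  (4,9) → (φ(4),φ(9)) = (5,8) ∈ E(G2) ✓
  (5,7) → (φ(5),φ(7)) = (1,7) ∈ E(G2) ✓
  (5,9) → (φ(5),φ(9)) = (5,7) ∈ E(G2) ✓
  (5,11) → (φ(5),φ(11)) = (3,7) ∈ E(G2) ✓
  (6,9) → (φ(6),φ(9)) = (5,6) ∈ E(G2) ✓
  (6,11) → (φ(6),φ(11)) = (3,6) ∈ E(G2) ✓
  (7,9) → (φ(7),φ(9)) = (1,5) ∈ E(G2) ✓
  (7,10) → (φ(7),φ(10)) = (1,4) ∈ E(G2) ✓
  (7,11) → (φ(7),φ(11)) = (1,3) ∈ E(G2) ✓
  (8,10) → (φ(8),φ(10)) = (4,10) ∈ E(G2) ✓
  (8,11) → (φ(8),φ(11)) = (3,10) ∈ E(G2) ✓
  (10,11) → (φ(10),φ(11)) = (3,4) ∈ E(G2) ✓
All 35 edges of G1 map to edges of G2, and |E(G1)| = |E(G2)| = 35, so φ is a bijection on edges as well as vertices. Hence G1 ≅ G2.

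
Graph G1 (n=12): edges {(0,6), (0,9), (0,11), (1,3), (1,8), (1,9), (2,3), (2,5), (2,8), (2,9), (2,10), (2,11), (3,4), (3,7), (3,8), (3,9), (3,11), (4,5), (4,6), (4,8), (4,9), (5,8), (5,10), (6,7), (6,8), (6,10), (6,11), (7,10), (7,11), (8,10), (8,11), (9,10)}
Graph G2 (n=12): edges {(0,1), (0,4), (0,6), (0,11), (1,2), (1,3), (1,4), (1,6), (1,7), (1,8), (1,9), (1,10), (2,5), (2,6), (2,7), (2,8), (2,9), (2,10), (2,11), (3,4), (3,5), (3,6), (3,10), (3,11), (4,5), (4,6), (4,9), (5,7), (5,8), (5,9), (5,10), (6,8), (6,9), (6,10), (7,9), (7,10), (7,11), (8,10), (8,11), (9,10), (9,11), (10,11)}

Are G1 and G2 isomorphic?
No, not isomorphic

The graphs are NOT isomorphic.

Degrees in G1: deg(0)=3, deg(1)=3, deg(2)=6, deg(3)=7, deg(4)=5, deg(5)=4, deg(6)=6, deg(7)=4, deg(8)=8, deg(9)=6, deg(10)=6, deg(11)=6.
Sorted degree sequence of G1: [8, 7, 6, 6, 6, 6, 6, 5, 4, 4, 3, 3].
Degrees in G2: deg(0)=4, deg(1)=9, deg(2)=8, deg(3)=6, deg(4)=6, deg(5)=7, deg(6)=8, deg(7)=6, deg(8)=6, deg(9)=8, deg(10)=9, deg(11)=7.
Sorted degree sequence of G2: [9, 9, 8, 8, 8, 7, 7, 6, 6, 6, 6, 4].
The (sorted) degree sequence is an isomorphism invariant, so since G1 and G2 have different degree sequences they cannot be isomorphic.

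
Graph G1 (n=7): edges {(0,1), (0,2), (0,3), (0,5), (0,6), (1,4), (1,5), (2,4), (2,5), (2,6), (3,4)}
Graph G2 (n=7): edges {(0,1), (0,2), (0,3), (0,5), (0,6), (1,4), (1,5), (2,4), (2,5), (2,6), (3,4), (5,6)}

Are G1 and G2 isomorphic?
No, not isomorphic

The graphs are NOT isomorphic.

Counting edges: G1 has 11 edge(s); G2 has 12 edge(s).
Edge count is an isomorphism invariant (a bijection on vertices induces a bijection on edges), so differing edge counts rule out isomorphism.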